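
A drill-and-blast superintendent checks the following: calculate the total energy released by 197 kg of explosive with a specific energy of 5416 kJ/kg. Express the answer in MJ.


1066.952 MJ

Energy = mass * specific_energy / 1000
= 197 * 5416 / 1000
= 1066952 / 1000
= 1066.952 MJ


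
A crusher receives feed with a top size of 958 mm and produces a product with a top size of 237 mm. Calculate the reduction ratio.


4.0422

Reduction ratio = feed size / product size
= 958 / 237
= 4.0422


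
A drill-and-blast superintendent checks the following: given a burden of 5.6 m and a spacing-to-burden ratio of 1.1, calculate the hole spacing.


Spacing = burden * ratio
= 5.6 * 1.1
= 6.16 m

6.16 m


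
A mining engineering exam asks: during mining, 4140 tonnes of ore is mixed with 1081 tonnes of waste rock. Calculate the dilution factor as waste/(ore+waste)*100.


20.7048%

Total material = ore + waste
= 4140 + 1081 = 5221 tonnes
Dilution = waste / total * 100
= 1081 / 5221 * 100
= 0.2070484581 * 100
= 20.7048%


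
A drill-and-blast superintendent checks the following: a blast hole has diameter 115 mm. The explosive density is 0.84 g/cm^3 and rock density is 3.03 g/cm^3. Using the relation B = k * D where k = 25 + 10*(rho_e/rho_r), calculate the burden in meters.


3.1938 m

First, compute k:
rho_e / rho_r = 0.84 / 3.03 = 0.2772277228
k = 25 + 10 * 0.2772277228 = 27.77227723
Then, compute burden:
B = k * D / 1000 = 27.77227723 * 115 / 1000
= 3193.811881 / 1000
= 3.1938 m


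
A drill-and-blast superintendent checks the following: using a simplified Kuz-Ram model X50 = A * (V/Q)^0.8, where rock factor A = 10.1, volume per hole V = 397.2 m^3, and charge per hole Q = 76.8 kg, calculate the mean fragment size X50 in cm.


37.6045 cm

Compute V/Q:
V/Q = 397.2 / 76.8 = 5.171875
Raise to the power 0.8:
(V/Q)^0.8 = 5.171875^0.8 = 3.723217574
Multiply by A:
X50 = 10.1 * 3.723217574
= 37.6045 cm


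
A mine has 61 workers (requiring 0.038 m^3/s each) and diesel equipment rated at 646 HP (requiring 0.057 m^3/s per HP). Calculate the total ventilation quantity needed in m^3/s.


39.14 m^3/s

Airflow for workers:
Q_people = 61 * 0.038 = 2.318 m^3/s
Airflow for diesel equipment:
Q_diesel = 646 * 0.057 = 36.822 m^3/s
Total ventilation:
Q_total = 2.318 + 36.822
= 39.14 m^3/s


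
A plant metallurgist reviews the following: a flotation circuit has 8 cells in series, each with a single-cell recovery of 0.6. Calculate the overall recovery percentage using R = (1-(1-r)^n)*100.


Complement of single-cell recovery:
1 - r = 1 - 0.6 = 0.4
Raise to power n:
(1 - r)^8 = 0.4^8 = 0.00065536
Overall recovery:
R = (1 - 0.00065536) * 100
= 99.9345%

99.9345%


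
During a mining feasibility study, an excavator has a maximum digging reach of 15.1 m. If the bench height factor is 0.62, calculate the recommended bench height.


9.362 m

Bench height = reach * factor
= 15.1 * 0.62
= 9.362 m


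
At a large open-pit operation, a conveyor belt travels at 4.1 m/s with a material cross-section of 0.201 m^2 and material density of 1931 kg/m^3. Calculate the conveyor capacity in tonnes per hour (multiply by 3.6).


5728.8136 t/h

Volumetric flow = speed * area
= 4.1 * 0.201 = 0.8241 m^3/s
Mass flow = volumetric * density
= 0.8241 * 1931 = 1591.3371 kg/s
Convert to t/h: multiply by 3.6
Capacity = 1591.3371 * 3.6
= 5728.8136 t/h


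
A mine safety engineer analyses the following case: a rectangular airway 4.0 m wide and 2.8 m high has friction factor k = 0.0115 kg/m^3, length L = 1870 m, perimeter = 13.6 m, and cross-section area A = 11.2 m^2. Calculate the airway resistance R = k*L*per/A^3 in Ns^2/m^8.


Compute the numerator:
k * L * per = 0.0115 * 1870 * 13.6
= 292.468
Compute the denominator:
A^3 = 11.2^3 = 1404.928
Resistance:
R = 292.468 / 1404.928
= 0.2082 Ns^2/m^8

0.2082 Ns^2/m^8


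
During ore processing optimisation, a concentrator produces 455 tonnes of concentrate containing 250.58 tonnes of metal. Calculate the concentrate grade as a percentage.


55.0725%

Grade = (metal in concentrate / concentrate mass) * 100
= (250.58 / 455) * 100
= 0.5507252747 * 100
= 55.0725%


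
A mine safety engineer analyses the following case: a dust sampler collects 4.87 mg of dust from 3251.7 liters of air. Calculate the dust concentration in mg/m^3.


1.4977 mg/m^3

Convert liters to m^3: 1 m^3 = 1000 L
Concentration = mass / volume * 1000
= 4.87 / 3251.7 * 1000
= 0.001497678138 * 1000
= 1.4977 mg/m^3


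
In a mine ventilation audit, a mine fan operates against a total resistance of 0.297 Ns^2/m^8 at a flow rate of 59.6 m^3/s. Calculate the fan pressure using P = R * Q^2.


1054.9915 Pa

Compute Q^2:
Q^2 = 59.6^2 = 3552.16
Compute pressure:
P = R * Q^2 = 0.297 * 3552.16
= 1054.9915 Pa


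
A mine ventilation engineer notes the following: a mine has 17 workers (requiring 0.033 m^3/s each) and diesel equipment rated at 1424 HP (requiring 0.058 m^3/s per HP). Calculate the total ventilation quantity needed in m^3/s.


Airflow for workers:
Q_people = 17 * 0.033 = 0.561 m^3/s
Airflow for diesel equipment:
Q_diesel = 1424 * 0.058 = 82.592 m^3/s
Total ventilation:
Q_total = 0.561 + 82.592
= 83.153 m^3/s

83.153 m^3/s


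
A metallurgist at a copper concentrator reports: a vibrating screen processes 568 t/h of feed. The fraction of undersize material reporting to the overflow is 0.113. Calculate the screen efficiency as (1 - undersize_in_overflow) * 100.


88.7%

Screen efficiency = (1 - fraction of undersize in overflow) * 100
= (1 - 0.113) * 100
= 0.887 * 100
= 88.7%


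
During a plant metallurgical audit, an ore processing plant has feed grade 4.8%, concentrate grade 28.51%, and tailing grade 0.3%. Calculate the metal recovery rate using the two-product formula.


Using the two-product formula:
R = 100 * c * (f - t) / (f * (c - t))
Numerator = 100 * 28.51 * (4.8 - 0.3)
= 100 * 28.51 * 4.5
= 12829.5
Denominator = 4.8 * (28.51 - 0.3)
= 4.8 * 28.21
= 135.408
R = 12829.5 / 135.408
= 94.747%

94.747%


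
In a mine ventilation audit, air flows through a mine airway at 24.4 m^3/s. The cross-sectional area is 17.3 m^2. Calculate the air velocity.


Velocity = flow rate / cross-sectional area
= 24.4 / 17.3
= 1.4104 m/s

1.4104 m/s


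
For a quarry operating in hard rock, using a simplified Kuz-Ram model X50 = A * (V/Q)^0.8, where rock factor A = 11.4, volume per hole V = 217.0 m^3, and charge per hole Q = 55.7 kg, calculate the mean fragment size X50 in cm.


33.8367 cm

Compute V/Q:
V/Q = 217.0 / 55.7 = 3.895870736
Raise to the power 0.8:
(V/Q)^0.8 = 3.895870736^0.8 = 2.968134869
Multiply by A:
X50 = 11.4 * 2.968134869
= 33.8367 cm


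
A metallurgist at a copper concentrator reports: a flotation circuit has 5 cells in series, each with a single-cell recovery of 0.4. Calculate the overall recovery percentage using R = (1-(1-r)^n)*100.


Complement of single-cell recovery:
1 - r = 1 - 0.4 = 0.6
Raise to power n:
(1 - r)^5 = 0.6^5 = 0.07776
Overall recovery:
R = (1 - 0.07776) * 100
= 92.224%

92.224%


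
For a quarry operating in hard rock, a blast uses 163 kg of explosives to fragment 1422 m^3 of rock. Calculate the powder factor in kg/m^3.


0.1146 kg/m^3

Powder factor = explosive mass / rock volume
= 163 / 1422
= 0.1146 kg/m^3


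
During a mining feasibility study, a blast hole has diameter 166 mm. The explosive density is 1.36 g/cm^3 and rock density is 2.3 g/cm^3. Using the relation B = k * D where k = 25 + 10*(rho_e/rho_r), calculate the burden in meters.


First, compute k:
rho_e / rho_r = 1.36 / 2.3 = 0.5913043478
k = 25 + 10 * 0.5913043478 = 30.91304348
Then, compute burden:
B = k * D / 1000 = 30.91304348 * 166 / 1000
= 5131.565217 / 1000
= 5.1316 m

5.1316 m


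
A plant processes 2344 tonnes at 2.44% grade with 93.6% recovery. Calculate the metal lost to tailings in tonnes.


3.6604 tonnes

Total metal in feed:
= 2344 * 2.44 / 100 = 57.1936 tonnes
Metal recovered:
= 57.1936 * 93.6 / 100 = 53.5332096 tonnes
Metal lost to tailings:
= 57.1936 - 53.5332096
= 3.6604 tonnes


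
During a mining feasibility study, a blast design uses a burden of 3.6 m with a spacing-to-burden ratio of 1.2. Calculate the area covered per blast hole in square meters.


First, find the spacing:
Spacing = burden * ratio = 3.6 * 1.2
= 4.32 m
Then, calculate the area:
Area = burden * spacing = 3.6 * 4.32
= 15.552 m^2

15.552 m^2


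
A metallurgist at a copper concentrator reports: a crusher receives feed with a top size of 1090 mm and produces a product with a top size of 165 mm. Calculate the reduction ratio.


Reduction ratio = feed size / product size
= 1090 / 165
= 6.6061

6.6061


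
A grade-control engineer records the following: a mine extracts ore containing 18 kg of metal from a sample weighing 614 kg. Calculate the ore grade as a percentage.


2.9316%

Ore grade = (metal mass / ore mass) * 100
= (18 / 614) * 100
= 0.02931596091 * 100
= 2.9316%


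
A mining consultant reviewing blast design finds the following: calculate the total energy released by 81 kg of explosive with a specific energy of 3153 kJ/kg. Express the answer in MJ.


Energy = mass * specific_energy / 1000
= 81 * 3153 / 1000
= 255393 / 1000
= 255.393 MJ

255.393 MJ


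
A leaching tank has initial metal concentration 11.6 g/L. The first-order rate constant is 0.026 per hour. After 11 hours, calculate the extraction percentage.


24.8737%

Compute the exponent:
-k * t = -0.026 * 11 = -0.286
Remaining concentration:
C = 11.6 * exp(-0.286)
= 11.6 * 0.7512626159
= 8.714646345 g/L
Extracted = 11.6 - 8.714646345 = 2.885353655 g/L
Extraction % = 2.885353655 / 11.6 * 100
= 24.8737%


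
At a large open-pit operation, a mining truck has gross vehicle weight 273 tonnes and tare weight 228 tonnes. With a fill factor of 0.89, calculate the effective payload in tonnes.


40.05 tonnes

Maximum payload = gross - tare
= 273 - 228 = 45 tonnes
Effective payload = max payload * fill factor
= 45 * 0.89
= 40.05 tonnes


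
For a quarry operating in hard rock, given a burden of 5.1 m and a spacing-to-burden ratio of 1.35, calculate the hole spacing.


6.885 m

Spacing = burden * ratio
= 5.1 * 1.35
= 6.885 m


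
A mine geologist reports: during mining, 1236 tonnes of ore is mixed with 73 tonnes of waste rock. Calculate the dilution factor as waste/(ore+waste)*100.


5.5768%

Total material = ore + waste
= 1236 + 73 = 1309 tonnes
Dilution = waste / total * 100
= 73 / 1309 * 100
= 0.05576776165 * 100
= 5.5768%


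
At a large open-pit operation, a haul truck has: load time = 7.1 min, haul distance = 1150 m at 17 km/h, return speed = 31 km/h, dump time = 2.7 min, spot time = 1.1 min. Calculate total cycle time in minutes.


17.1846 min

Convert haul speed to m/min: 17 * 1000/60 = 283.3333333 m/min
Haul time = 1150 / 283.3333333 = 4.058823529 min
Convert return speed to m/min: 31 * 1000/60 = 516.6666667 m/min
Return time = 1150 / 516.6666667 = 2.225806452 min
Total cycle time:
= 7.1 + 4.058823529 + 2.7 + 2.225806452 + 1.1
= 17.1846 min


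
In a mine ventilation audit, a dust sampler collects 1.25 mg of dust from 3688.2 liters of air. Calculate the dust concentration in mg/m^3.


Convert liters to m^3: 1 m^3 = 1000 L
Concentration = mass / volume * 1000
= 1.25 / 3688.2 * 1000
= 0.0003389187137 * 1000
= 0.3389 mg/m^3

0.3389 mg/m^3


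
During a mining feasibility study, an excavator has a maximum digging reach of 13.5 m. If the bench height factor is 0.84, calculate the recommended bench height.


11.34 m

Bench height = reach * factor
= 13.5 * 0.84
= 11.34 m


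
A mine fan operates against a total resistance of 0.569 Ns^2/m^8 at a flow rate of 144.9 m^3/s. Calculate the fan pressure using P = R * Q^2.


11946.7297 Pa

Compute Q^2:
Q^2 = 144.9^2 = 20996.01
Compute pressure:
P = R * Q^2 = 0.569 * 20996.01
= 11946.7297 Pa


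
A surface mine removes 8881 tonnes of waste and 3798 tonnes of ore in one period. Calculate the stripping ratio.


Stripping ratio = waste tonnage / ore tonnage
= 8881 / 3798
= 2.3383

2.3383


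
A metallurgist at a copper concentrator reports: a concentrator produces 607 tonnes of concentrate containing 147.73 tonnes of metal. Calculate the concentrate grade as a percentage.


24.3377%

Grade = (metal in concentrate / concentrate mass) * 100
= (147.73 / 607) * 100
= 0.2433772652 * 100
= 24.3377%


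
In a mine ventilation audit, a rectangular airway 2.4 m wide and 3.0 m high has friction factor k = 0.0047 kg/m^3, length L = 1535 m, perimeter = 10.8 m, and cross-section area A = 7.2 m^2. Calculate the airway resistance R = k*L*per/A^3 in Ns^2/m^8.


Compute the numerator:
k * L * per = 0.0047 * 1535 * 10.8
= 77.9166
Compute the denominator:
A^3 = 7.2^3 = 373.248
Resistance:
R = 77.9166 / 373.248
= 0.2088 Ns^2/m^8

0.2088 Ns^2/m^8


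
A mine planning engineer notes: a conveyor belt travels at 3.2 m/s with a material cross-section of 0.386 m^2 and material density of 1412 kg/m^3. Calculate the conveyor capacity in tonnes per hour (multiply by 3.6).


6278.7686 t/h

Volumetric flow = speed * area
= 3.2 * 0.386 = 1.2352 m^3/s
Mass flow = volumetric * density
= 1.2352 * 1412 = 1744.1024 kg/s
Convert to t/h: multiply by 3.6
Capacity = 1744.1024 * 3.6
= 6278.7686 t/h


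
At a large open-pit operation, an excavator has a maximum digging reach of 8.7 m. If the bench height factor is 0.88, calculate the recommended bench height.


Bench height = reach * factor
= 8.7 * 0.88
= 7.656 m

7.656 m


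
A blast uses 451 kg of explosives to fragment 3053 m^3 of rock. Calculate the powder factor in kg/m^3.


0.1477 kg/m^3

Powder factor = explosive mass / rock volume
= 451 / 3053
= 0.1477 kg/m^3


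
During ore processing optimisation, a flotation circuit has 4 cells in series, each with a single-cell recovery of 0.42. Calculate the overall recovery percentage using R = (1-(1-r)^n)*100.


Complement of single-cell recovery:
1 - r = 1 - 0.42 = 0.58
Raise to power n:
(1 - r)^4 = 0.58^4 = 0.11316496
Overall recovery:
R = (1 - 0.11316496) * 100
= 88.6835%

88.6835%


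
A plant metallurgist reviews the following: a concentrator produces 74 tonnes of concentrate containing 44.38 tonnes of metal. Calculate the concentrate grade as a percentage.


Grade = (metal in concentrate / concentrate mass) * 100
= (44.38 / 74) * 100
= 0.5997297297 * 100
= 59.973%

59.973%


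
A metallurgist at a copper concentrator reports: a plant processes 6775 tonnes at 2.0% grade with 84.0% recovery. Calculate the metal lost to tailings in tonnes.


Total metal in feed:
= 6775 * 2.0 / 100 = 135.5 tonnes
Metal recovered:
= 135.5 * 84.0 / 100 = 113.82 tonnes
Metal lost to tailings:
= 135.5 - 113.82
= 21.68 tonnes

21.68 tonnes


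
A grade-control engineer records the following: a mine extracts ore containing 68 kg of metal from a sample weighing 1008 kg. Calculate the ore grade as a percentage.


6.746%

Ore grade = (metal mass / ore mass) * 100
= (68 / 1008) * 100
= 0.06746031746 * 100
= 6.746%


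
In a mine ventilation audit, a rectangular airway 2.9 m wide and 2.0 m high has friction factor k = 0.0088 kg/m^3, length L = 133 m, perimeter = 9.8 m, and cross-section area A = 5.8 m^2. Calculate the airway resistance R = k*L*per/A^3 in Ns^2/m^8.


0.0588 Ns^2/m^8

Compute the numerator:
k * L * per = 0.0088 * 133 * 9.8
= 11.46992
Compute the denominator:
A^3 = 5.8^3 = 195.112
Resistance:
R = 11.46992 / 195.112
= 0.0588 Ns^2/m^8


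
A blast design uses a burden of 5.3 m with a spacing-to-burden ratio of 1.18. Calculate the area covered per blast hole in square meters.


33.1462 m^2

First, find the spacing:
Spacing = burden * ratio = 5.3 * 1.18
= 6.254 m
Then, calculate the area:
Area = burden * spacing = 5.3 * 6.254
= 33.1462 m^2


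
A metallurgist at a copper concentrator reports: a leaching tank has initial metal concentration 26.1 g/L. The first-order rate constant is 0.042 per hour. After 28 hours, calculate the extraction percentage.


Compute the exponent:
-k * t = -0.042 * 28 = -1.176
Remaining concentration:
C = 26.1 * exp(-1.176)
= 26.1 * 0.3085103151
= 8.052119223 g/L
Extracted = 26.1 - 8.052119223 = 18.04788078 g/L
Extraction % = 18.04788078 / 26.1 * 100
= 69.149%

69.149%


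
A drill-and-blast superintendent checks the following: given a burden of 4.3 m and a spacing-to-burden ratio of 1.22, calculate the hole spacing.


Spacing = burden * ratio
= 4.3 * 1.22
= 5.246 m

5.246 m


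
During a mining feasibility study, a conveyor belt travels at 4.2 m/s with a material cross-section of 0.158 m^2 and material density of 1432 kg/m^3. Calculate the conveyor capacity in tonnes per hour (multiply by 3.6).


3420.9907 t/h

Volumetric flow = speed * area
= 4.2 * 0.158 = 0.6636 m^3/s
Mass flow = volumetric * density
= 0.6636 * 1432 = 950.2752 kg/s
Convert to t/h: multiply by 3.6
Capacity = 950.2752 * 3.6
= 3420.9907 t/h


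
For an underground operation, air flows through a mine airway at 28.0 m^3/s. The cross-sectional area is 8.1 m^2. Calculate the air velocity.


Velocity = flow rate / cross-sectional area
= 28.0 / 8.1
= 3.4568 m/s

3.4568 m/s


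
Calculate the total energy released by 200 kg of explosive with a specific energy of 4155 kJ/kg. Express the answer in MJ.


831.0 MJ

Energy = mass * specific_energy / 1000
= 200 * 4155 / 1000
= 831000 / 1000
= 831.0 MJ


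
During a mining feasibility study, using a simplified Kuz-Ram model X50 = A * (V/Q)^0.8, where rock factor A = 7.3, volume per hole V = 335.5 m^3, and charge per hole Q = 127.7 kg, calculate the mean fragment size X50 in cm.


15.8097 cm

Compute V/Q:
V/Q = 335.5 / 127.7 = 2.62725137
Raise to the power 0.8:
(V/Q)^0.8 = 2.62725137^0.8 = 2.165714986
Multiply by A:
X50 = 7.3 * 2.165714986
= 15.8097 cm


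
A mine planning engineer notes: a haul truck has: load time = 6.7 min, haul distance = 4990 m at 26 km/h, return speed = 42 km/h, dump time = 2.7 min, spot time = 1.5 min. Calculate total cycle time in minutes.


29.544 min

Convert haul speed to m/min: 26 * 1000/60 = 433.3333333 m/min
Haul time = 4990 / 433.3333333 = 11.51538462 min
Convert return speed to m/min: 42 * 1000/60 = 700 m/min
Return time = 4990 / 700 = 7.128571429 min
Total cycle time:
= 6.7 + 11.51538462 + 2.7 + 7.128571429 + 1.5
= 29.544 min


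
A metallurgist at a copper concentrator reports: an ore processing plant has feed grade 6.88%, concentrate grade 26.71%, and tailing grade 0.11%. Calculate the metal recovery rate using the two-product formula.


98.8081%

Using the two-product formula:
R = 100 * c * (f - t) / (f * (c - t))
Numerator = 100 * 26.71 * (6.88 - 0.11)
= 100 * 26.71 * 6.77
= 18082.67
Denominator = 6.88 * (26.71 - 0.11)
= 6.88 * 26.6
= 183.008
R = 18082.67 / 183.008
= 98.8081%


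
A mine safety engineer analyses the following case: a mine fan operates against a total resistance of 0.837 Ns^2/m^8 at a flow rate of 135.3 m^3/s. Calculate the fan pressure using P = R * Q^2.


15322.1973 Pa

Compute Q^2:
Q^2 = 135.3^2 = 18306.09
Compute pressure:
P = R * Q^2 = 0.837 * 18306.09
= 15322.1973 Pa


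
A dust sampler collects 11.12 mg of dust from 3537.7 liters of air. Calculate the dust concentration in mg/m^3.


3.1433 mg/m^3

Convert liters to m^3: 1 m^3 = 1000 L
Concentration = mass / volume * 1000
= 11.12 / 3537.7 * 1000
= 0.003143285185 * 1000
= 3.1433 mg/m^3


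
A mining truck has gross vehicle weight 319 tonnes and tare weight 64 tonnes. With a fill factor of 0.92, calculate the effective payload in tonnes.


Maximum payload = gross - tare
= 319 - 64 = 255 tonnes
Effective payload = max payload * fill factor
= 255 * 0.92
= 234.6 tonnes

234.6 tonnes


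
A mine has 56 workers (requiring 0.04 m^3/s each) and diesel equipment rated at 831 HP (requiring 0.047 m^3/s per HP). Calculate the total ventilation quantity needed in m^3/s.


41.297 m^3/s

Airflow for workers:
Q_people = 56 * 0.04 = 2.24 m^3/s
Airflow for diesel equipment:
Q_diesel = 831 * 0.047 = 39.057 m^3/s
Total ventilation:
Q_total = 2.24 + 39.057
= 41.297 m^3/s


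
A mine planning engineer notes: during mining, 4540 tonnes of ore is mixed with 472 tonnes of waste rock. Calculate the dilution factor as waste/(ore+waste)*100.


9.4174%

Total material = ore + waste
= 4540 + 472 = 5012 tonnes
Dilution = waste / total * 100
= 472 / 5012 * 100
= 0.09417398244 * 100
= 9.4174%


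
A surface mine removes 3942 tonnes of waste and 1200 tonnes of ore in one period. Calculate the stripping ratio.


Stripping ratio = waste tonnage / ore tonnage
= 3942 / 1200
= 3.285

3.285


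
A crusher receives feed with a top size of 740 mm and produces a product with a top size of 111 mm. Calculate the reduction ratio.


6.6667

Reduction ratio = feed size / product size
= 740 / 111
= 6.6667


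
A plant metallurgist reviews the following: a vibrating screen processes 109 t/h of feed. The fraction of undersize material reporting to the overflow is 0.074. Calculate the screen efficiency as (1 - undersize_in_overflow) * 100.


Screen efficiency = (1 - fraction of undersize in overflow) * 100
= (1 - 0.074) * 100
= 0.926 * 100
= 92.6%

92.6%


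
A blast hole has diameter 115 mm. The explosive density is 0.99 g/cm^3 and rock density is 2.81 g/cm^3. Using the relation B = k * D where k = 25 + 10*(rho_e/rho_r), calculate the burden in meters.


First, compute k:
rho_e / rho_r = 0.99 / 2.81 = 0.3523131673
k = 25 + 10 * 0.3523131673 = 28.52313167
Then, compute burden:
B = k * D / 1000 = 28.52313167 * 115 / 1000
= 3280.160142 / 1000
= 3.2802 m

3.2802 m


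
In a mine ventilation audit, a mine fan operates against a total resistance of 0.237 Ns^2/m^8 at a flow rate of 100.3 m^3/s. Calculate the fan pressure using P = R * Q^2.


2384.2413 Pa

Compute Q^2:
Q^2 = 100.3^2 = 10060.09
Compute pressure:
P = R * Q^2 = 0.237 * 10060.09
= 2384.2413 Pa


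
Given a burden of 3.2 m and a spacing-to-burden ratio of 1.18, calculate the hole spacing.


3.776 m

Spacing = burden * ratio
= 3.2 * 1.18
= 3.776 m


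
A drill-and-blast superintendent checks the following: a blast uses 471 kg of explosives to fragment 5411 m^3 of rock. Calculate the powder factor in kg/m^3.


0.087 kg/m^3

Powder factor = explosive mass / rock volume
= 471 / 5411
= 0.087 kg/m^3


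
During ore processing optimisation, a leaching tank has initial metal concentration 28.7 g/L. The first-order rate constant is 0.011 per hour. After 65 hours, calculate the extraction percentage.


Compute the exponent:
-k * t = -0.011 * 65 = -0.715
Remaining concentration:
C = 28.7 * exp(-0.715)
= 28.7 * 0.4891921118
= 14.03981361 g/L
Extracted = 28.7 - 14.03981361 = 14.66018639 g/L
Extraction % = 14.66018639 / 28.7 * 100
= 51.0808%

51.0808%


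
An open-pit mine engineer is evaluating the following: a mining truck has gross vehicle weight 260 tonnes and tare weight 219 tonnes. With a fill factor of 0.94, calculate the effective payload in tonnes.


Maximum payload = gross - tare
= 260 - 219 = 41 tonnes
Effective payload = max payload * fill factor
= 41 * 0.94
= 38.54 tonnes

38.54 tonnes


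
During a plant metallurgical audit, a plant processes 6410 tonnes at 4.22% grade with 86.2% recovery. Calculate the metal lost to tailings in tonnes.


Total metal in feed:
= 6410 * 4.22 / 100 = 270.502 tonnes
Metal recovered:
= 270.502 * 86.2 / 100 = 233.172724 tonnes
Metal lost to tailings:
= 270.502 - 233.172724
= 37.3293 tonnes

37.3293 tonnes


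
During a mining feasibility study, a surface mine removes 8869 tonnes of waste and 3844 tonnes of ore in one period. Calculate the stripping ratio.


Stripping ratio = waste tonnage / ore tonnage
= 8869 / 3844
= 2.3072

2.3072


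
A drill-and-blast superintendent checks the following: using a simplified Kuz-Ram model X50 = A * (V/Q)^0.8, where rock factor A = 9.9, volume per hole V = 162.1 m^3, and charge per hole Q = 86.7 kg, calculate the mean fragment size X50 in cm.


Compute V/Q:
V/Q = 162.1 / 86.7 = 1.869665513
Raise to the power 0.8:
(V/Q)^0.8 = 1.869665513^0.8 = 1.649723397
Multiply by A:
X50 = 9.9 * 1.649723397
= 16.3323 cm

16.3323 cm


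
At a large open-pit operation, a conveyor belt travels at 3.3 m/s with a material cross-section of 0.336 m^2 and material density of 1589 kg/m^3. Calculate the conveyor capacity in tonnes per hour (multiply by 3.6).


6342.7795 t/h

Volumetric flow = speed * area
= 3.3 * 0.336 = 1.1088 m^3/s
Mass flow = volumetric * density
= 1.1088 * 1589 = 1761.8832 kg/s
Convert to t/h: multiply by 3.6
Capacity = 1761.8832 * 3.6
= 6342.7795 t/h


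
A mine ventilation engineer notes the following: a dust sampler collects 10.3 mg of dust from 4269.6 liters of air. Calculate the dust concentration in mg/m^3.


Convert liters to m^3: 1 m^3 = 1000 L
Concentration = mass / volume * 1000
= 10.3 / 4269.6 * 1000
= 0.002412403972 * 1000
= 2.4124 mg/m^3

2.4124 mg/m^3


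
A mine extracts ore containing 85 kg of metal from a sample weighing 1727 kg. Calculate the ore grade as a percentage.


Ore grade = (metal mass / ore mass) * 100
= (85 / 1727) * 100
= 0.04921829763 * 100
= 4.9218%

4.9218%


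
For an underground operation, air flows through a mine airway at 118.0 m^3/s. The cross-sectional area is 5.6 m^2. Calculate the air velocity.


21.0714 m/s

Velocity = flow rate / cross-sectional area
= 118.0 / 5.6
= 21.0714 m/s


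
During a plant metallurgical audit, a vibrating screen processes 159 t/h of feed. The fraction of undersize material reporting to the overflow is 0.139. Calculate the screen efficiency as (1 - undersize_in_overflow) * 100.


Screen efficiency = (1 - fraction of undersize in overflow) * 100
= (1 - 0.139) * 100
= 0.861 * 100
= 86.1%

86.1%


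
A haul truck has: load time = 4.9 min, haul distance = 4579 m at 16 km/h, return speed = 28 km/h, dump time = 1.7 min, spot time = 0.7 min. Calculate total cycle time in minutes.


34.2834 min

Convert haul speed to m/min: 16 * 1000/60 = 266.6666667 m/min
Haul time = 4579 / 266.6666667 = 17.17125 min
Convert return speed to m/min: 28 * 1000/60 = 466.6666667 m/min
Return time = 4579 / 466.6666667 = 9.812142857 min
Total cycle time:
= 4.9 + 17.17125 + 1.7 + 9.812142857 + 0.7
= 34.2834 min


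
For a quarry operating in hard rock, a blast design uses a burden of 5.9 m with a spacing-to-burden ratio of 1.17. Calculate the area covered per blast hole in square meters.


First, find the spacing:
Spacing = burden * ratio = 5.9 * 1.17
= 6.903 m
Then, calculate the area:
Area = burden * spacing = 5.9 * 6.903
= 40.7277 m^2

40.7277 m^2


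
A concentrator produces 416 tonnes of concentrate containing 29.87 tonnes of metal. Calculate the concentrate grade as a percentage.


Grade = (metal in concentrate / concentrate mass) * 100
= (29.87 / 416) * 100
= 0.07180288462 * 100
= 7.1803%

7.1803%


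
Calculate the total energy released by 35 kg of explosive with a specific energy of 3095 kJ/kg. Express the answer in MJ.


108.325 MJ

Energy = mass * specific_energy / 1000
= 35 * 3095 / 1000
= 108325 / 1000
= 108.325 MJ


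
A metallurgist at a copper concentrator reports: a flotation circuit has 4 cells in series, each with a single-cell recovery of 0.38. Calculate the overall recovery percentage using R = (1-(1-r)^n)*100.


Complement of single-cell recovery:
1 - r = 1 - 0.38 = 0.62
Raise to power n:
(1 - r)^4 = 0.62^4 = 0.14776336
Overall recovery:
R = (1 - 0.14776336) * 100
= 85.2237%

85.2237%


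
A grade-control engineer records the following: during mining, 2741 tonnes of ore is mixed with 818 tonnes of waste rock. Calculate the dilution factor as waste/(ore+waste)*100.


22.984%

Total material = ore + waste
= 2741 + 818 = 3559 tonnes
Dilution = waste / total * 100
= 818 / 3559 * 100
= 0.2298398427 * 100
= 22.984%


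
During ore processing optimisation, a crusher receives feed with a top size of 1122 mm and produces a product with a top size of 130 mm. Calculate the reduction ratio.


8.6308

Reduction ratio = feed size / product size
= 1122 / 130
= 8.6308


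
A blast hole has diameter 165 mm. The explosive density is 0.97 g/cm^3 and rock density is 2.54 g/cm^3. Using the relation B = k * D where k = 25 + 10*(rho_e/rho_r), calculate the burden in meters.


First, compute k:
rho_e / rho_r = 0.97 / 2.54 = 0.3818897638
k = 25 + 10 * 0.3818897638 = 28.81889764
Then, compute burden:
B = k * D / 1000 = 28.81889764 * 165 / 1000
= 4755.11811 / 1000
= 4.7551 m

4.7551 m


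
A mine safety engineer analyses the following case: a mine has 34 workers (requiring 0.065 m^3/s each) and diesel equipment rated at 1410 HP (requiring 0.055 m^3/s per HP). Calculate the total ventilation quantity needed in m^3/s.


Airflow for workers:
Q_people = 34 * 0.065 = 2.21 m^3/s
Airflow for diesel equipment:
Q_diesel = 1410 * 0.055 = 77.55 m^3/s
Total ventilation:
Q_total = 2.21 + 77.55
= 79.76 m^3/s

79.76 m^3/s


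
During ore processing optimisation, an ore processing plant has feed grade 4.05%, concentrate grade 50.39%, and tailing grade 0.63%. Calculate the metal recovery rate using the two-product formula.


Using the two-product formula:
R = 100 * c * (f - t) / (f * (c - t))
Numerator = 100 * 50.39 * (4.05 - 0.63)
= 100 * 50.39 * 3.42
= 17233.38
Denominator = 4.05 * (50.39 - 0.63)
= 4.05 * 49.76
= 201.528
R = 17233.38 / 201.528
= 85.5136%

85.5136%


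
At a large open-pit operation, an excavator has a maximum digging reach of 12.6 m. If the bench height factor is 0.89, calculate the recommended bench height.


Bench height = reach * factor
= 12.6 * 0.89
= 11.214 m

11.214 m


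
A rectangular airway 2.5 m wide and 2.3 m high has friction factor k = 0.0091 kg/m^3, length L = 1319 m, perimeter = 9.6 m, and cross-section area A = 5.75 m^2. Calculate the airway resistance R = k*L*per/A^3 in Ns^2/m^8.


Compute the numerator:
k * L * per = 0.0091 * 1319 * 9.6
= 115.22784
Compute the denominator:
A^3 = 5.75^3 = 190.109375
Resistance:
R = 115.22784 / 190.109375
= 0.6061 Ns^2/m^8

0.6061 Ns^2/m^8


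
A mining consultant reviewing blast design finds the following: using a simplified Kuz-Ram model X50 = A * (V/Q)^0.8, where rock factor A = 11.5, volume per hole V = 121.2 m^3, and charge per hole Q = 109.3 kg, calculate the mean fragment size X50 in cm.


12.4912 cm

Compute V/Q:
V/Q = 121.2 / 109.3 = 1.108874657
Raise to the power 0.8:
(V/Q)^0.8 = 1.108874657^0.8 = 1.086190416
Multiply by A:
X50 = 11.5 * 1.086190416
= 12.4912 cm


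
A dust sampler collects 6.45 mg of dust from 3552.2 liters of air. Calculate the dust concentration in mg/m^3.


Convert liters to m^3: 1 m^3 = 1000 L
Concentration = mass / volume * 1000
= 6.45 / 3552.2 * 1000
= 0.001815776139 * 1000
= 1.8158 mg/m^3

1.8158 mg/m^3


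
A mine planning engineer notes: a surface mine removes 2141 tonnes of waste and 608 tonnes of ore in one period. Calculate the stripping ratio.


Stripping ratio = waste tonnage / ore tonnage
= 2141 / 608
= 3.5214

3.5214


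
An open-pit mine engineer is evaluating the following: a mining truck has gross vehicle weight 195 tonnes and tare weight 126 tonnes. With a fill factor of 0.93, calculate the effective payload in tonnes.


64.17 tonnes

Maximum payload = gross - tare
= 195 - 126 = 69 tonnes
Effective payload = max payload * fill factor
= 69 * 0.93
= 64.17 tonnes


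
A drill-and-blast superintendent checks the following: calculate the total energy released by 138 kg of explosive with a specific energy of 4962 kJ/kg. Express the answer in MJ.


Energy = mass * specific_energy / 1000
= 138 * 4962 / 1000
= 684756 / 1000
= 684.756 MJ

684.756 MJ


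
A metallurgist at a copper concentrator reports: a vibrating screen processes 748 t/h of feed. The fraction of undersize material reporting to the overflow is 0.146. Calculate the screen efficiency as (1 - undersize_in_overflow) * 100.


Screen efficiency = (1 - fraction of undersize in overflow) * 100
= (1 - 0.146) * 100
= 0.854 * 100
= 85.4%

85.4%


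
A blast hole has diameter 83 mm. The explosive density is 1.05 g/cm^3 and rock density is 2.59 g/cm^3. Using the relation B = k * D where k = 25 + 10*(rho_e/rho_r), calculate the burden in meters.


2.4115 m

First, compute k:
rho_e / rho_r = 1.05 / 2.59 = 0.4054054054
k = 25 + 10 * 0.4054054054 = 29.05405405
Then, compute burden:
B = k * D / 1000 = 29.05405405 * 83 / 1000
= 2411.486486 / 1000
= 2.4115 m


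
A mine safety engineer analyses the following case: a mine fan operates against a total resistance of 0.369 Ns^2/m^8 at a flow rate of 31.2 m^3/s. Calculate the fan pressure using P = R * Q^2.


359.1994 Pa

Compute Q^2:
Q^2 = 31.2^2 = 973.44
Compute pressure:
P = R * Q^2 = 0.369 * 973.44
= 359.1994 Pa


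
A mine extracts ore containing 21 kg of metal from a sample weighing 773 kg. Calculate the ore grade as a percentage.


Ore grade = (metal mass / ore mass) * 100
= (21 / 773) * 100
= 0.02716688228 * 100
= 2.7167%

2.7167%


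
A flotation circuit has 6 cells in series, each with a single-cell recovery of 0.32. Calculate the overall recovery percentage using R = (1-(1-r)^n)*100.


90.1133%

Complement of single-cell recovery:
1 - r = 1 - 0.32 = 0.68
Raise to power n:
(1 - r)^6 = 0.68^6 = 0.09886748262
Overall recovery:
R = (1 - 0.09886748262) * 100
= 90.1133%


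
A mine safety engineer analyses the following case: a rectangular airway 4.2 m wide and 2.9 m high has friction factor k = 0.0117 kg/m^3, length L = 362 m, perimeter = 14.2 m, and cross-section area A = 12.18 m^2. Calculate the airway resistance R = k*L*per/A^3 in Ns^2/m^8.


Compute the numerator:
k * L * per = 0.0117 * 362 * 14.2
= 60.14268
Compute the denominator:
A^3 = 12.18^3 = 1806.932232
Resistance:
R = 60.14268 / 1806.932232
= 0.0333 Ns^2/m^8

0.0333 Ns^2/m^8


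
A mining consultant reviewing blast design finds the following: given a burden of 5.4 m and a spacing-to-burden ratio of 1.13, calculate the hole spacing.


Spacing = burden * ratio
= 5.4 * 1.13
= 6.102 m

6.102 m


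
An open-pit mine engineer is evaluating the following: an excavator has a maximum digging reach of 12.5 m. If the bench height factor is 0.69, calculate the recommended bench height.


Bench height = reach * factor
= 12.5 * 0.69
= 8.625 m

8.625 m


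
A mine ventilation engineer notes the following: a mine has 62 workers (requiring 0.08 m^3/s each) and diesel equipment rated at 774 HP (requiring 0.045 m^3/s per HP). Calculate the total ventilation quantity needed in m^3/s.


Airflow for workers:
Q_people = 62 * 0.08 = 4.96 m^3/s
Airflow for diesel equipment:
Q_diesel = 774 * 0.045 = 34.83 m^3/s
Total ventilation:
Q_total = 4.96 + 34.83
= 39.79 m^3/s

39.79 m^3/s


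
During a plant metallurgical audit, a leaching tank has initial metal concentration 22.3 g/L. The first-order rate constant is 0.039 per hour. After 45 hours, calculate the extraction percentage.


82.7093%

Compute the exponent:
-k * t = -0.039 * 45 = -1.755
Remaining concentration:
C = 22.3 * exp(-1.755)
= 22.3 * 0.1729072423
= 3.855831503 g/L
Extracted = 22.3 - 3.855831503 = 18.4441685 g/L
Extraction % = 18.4441685 / 22.3 * 100
= 82.7093%


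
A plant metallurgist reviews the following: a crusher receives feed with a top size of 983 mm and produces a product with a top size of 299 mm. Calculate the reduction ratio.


3.2876

Reduction ratio = feed size / product size
= 983 / 299
= 3.2876


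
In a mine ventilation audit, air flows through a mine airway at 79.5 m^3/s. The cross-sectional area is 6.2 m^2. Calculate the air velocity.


Velocity = flow rate / cross-sectional area
= 79.5 / 6.2
= 12.8226 m/s

12.8226 m/s


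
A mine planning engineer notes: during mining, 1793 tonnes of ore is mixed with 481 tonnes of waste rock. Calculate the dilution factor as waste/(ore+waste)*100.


21.1522%

Total material = ore + waste
= 1793 + 481 = 2274 tonnes
Dilution = waste / total * 100
= 481 / 2274 * 100
= 0.2115215479 * 100
= 21.1522%


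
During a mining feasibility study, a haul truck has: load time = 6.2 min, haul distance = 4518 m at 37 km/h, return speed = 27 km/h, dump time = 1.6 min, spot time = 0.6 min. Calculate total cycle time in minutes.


Convert haul speed to m/min: 37 * 1000/60 = 616.6666667 m/min
Haul time = 4518 / 616.6666667 = 7.326486486 min
Convert return speed to m/min: 27 * 1000/60 = 450 m/min
Return time = 4518 / 450 = 10.04 min
Total cycle time:
= 6.2 + 7.326486486 + 1.6 + 10.04 + 0.6
= 25.7665 min

25.7665 min


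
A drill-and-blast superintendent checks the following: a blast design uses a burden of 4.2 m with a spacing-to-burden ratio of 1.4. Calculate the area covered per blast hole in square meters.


24.696 m^2

First, find the spacing:
Spacing = burden * ratio = 4.2 * 1.4
= 5.88 m
Then, calculate the area:
Area = burden * spacing = 4.2 * 5.88
= 24.696 m^2


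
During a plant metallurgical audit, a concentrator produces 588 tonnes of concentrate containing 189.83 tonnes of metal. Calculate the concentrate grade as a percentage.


Grade = (metal in concentrate / concentrate mass) * 100
= (189.83 / 588) * 100
= 0.3228401361 * 100
= 32.284%

32.284%


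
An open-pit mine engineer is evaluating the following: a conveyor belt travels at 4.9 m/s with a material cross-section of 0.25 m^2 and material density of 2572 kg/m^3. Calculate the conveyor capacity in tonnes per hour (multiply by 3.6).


11342.52 t/h

Volumetric flow = speed * area
= 4.9 * 0.25 = 1.225 m^3/s
Mass flow = volumetric * density
= 1.225 * 2572 = 3150.7 kg/s
Convert to t/h: multiply by 3.6
Capacity = 3150.7 * 3.6
= 11342.52 t/h


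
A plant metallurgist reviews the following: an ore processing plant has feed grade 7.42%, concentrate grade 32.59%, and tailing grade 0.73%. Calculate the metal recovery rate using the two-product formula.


Using the two-product formula:
R = 100 * c * (f - t) / (f * (c - t))
Numerator = 100 * 32.59 * (7.42 - 0.73)
= 100 * 32.59 * 6.69
= 21802.71
Denominator = 7.42 * (32.59 - 0.73)
= 7.42 * 31.86
= 236.4012
R = 21802.71 / 236.4012
= 92.2276%

92.2276%


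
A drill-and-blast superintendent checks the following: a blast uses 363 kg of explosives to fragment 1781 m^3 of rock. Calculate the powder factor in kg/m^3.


Powder factor = explosive mass / rock volume
= 363 / 1781
= 0.2038 kg/m^3

0.2038 kg/m^3


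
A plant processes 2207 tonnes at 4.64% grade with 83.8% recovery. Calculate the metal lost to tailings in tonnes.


16.5896 tonnes

Total metal in feed:
= 2207 * 4.64 / 100 = 102.4048 tonnes
Metal recovered:
= 102.4048 * 83.8 / 100 = 85.8152224 tonnes
Metal lost to tailings:
= 102.4048 - 85.8152224
= 16.5896 tonnes


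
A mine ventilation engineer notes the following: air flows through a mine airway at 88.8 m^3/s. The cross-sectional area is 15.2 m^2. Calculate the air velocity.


Velocity = flow rate / cross-sectional area
= 88.8 / 15.2
= 5.8421 m/s

5.8421 m/s


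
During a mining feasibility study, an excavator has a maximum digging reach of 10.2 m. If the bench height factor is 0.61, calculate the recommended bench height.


6.222 m

Bench height = reach * factor
= 10.2 * 0.61
= 6.222 m


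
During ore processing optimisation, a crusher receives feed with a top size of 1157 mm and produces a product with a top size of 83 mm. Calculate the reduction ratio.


Reduction ratio = feed size / product size
= 1157 / 83
= 13.9398

13.9398


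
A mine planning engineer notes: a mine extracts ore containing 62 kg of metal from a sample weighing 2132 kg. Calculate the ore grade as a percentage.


2.9081%

Ore grade = (metal mass / ore mass) * 100
= (62 / 2132) * 100
= 0.02908067542 * 100
= 2.9081%


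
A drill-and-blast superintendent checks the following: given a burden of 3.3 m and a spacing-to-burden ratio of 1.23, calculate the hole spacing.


Spacing = burden * ratio
= 3.3 * 1.23
= 4.059 m

4.059 m


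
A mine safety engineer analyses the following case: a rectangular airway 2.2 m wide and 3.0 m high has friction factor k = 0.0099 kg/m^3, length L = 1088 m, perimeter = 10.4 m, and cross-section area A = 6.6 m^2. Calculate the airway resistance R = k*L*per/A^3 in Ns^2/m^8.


Compute the numerator:
k * L * per = 0.0099 * 1088 * 10.4
= 112.02048
Compute the denominator:
A^3 = 6.6^3 = 287.496
Resistance:
R = 112.02048 / 287.496
= 0.3896 Ns^2/m^8

0.3896 Ns^2/m^8
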